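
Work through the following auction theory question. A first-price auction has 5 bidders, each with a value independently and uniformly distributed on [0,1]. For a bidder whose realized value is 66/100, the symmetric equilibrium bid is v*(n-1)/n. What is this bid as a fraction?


Step 1: The symmetric BNE bidding function is b(v) = v * (n-1) / n
Step 2: Substitute v = 33/50 and n = 5
Step 3: b = 33/50 * 4/5
Step 4: b = 66/125

66/125


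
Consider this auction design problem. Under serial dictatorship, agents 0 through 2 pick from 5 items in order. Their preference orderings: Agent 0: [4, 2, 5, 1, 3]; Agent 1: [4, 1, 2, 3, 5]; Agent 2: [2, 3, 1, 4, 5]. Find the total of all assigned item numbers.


Step 1: Agent 0 picks item 4
Step 2: Agent 1 picks item 1
Step 3: Agent 2 picks item 2
Step 4: Sum = 4 + 1 + 2 = 7

7


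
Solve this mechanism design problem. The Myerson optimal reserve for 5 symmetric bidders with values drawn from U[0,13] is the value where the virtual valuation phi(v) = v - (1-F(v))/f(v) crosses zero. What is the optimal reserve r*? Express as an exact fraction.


Step 1: For U[0,13], F(v) = v/13 and f(v) = 1/13
Step 2: phi(v) = v - (1 - v/13)/(1/13) = v - (13 - v) = 2v - 13
Step 3: Set phi(r*) = 0: 2r* - 13 = 0
Step 4: r* = 13/2 (the number of bidders n = 5 does not enter)

13/2


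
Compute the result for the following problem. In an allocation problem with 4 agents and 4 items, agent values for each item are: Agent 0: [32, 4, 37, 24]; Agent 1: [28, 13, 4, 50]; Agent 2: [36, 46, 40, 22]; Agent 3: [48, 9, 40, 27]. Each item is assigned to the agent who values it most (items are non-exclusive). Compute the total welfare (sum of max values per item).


Step 1: For each item, find the maximum value among all agents.
Step 2: Item 0 -> Agent 3 (value 48)
Step 3: Item 1 -> Agent 2 (value 46)
Step 4: Item 2 -> Agent 2 (value 40)
Step 5: Item 3 -> Agent 1 (value 50)
Step 6: Total welfare = 48 + 46 + 40 + 50 = 184

184


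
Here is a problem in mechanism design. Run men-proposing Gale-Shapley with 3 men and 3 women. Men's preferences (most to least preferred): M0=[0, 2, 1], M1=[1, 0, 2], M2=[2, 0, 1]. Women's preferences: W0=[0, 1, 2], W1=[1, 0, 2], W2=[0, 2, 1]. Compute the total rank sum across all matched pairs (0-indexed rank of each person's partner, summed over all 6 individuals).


Step 1: Run Gale-Shapley (men propose, women hold best offer):
  M0 proposes to W0; she accepts
  M1 proposes to W1; she accepts
  M2 proposes to W2; she accepts
Step 2: Final matching: W0-M0, W1-M1, W2-M2
Step 3: 0-indexed ranks (man's rank of his match, then woman's): 0 + 0 + 0 + 0 + 0 + 1
Step 4: Total rank sum = 1

1


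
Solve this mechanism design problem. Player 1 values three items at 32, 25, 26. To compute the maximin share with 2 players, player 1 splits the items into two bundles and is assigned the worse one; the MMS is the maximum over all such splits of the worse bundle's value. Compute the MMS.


Step 1: Item values = 32, 25, 26
Step 2: Enumerate all 2-bundle partitions and take the smaller bundle:
  Partition 1: {32} vs {25,26} -> bundles 32, 51; min = 32
  Partition 2: {25} vs {32,26} -> bundles 25, 58; min = 25
  Partition 3: {26} vs {32,25} -> bundles 26, 57; min = 26
Step 3: MMS = max(32, 25, 26) = 32

32


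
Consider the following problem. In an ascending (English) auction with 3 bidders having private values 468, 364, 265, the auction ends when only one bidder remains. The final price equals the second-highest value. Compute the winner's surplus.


Step 1: Identify the highest value: 468
Step 2: Identify the second-highest value: 364
Step 3: The final price = second-highest value = 364
Step 4: Surplus = 468 - 364 = 104

104


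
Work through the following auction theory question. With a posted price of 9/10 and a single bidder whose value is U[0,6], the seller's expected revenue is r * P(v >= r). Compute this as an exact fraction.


Step 1: Posted price r = 9/10, value support [0,6]
Step 2: P(v >= r) = (6 - 9/10)/6 = 17/20
Step 3: Expected revenue = r * P(v >= r) = 9/10 * 17/20
Step 4: Revenue = 153/200

153/200


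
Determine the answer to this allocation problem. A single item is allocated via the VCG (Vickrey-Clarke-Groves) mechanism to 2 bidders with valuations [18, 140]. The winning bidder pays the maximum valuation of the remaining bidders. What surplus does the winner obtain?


Step 1: The winner is the agent with the highest value: agent 1 with value 140
Step 2: Values of other agents: [18]
Step 3: VCG payment = max of others' values = 18
Step 4: Surplus = 140 - 18 = 122

122


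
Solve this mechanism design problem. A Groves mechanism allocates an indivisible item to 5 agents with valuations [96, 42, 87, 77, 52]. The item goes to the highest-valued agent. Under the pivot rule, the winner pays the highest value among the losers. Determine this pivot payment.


Step 1: The efficient winner is agent 0 with value 96
Step 2: Other agents' values: [42, 87, 77, 52]
Step 3: Pivot payment = max(others) = 87
Step 4: The winner pays 87

87


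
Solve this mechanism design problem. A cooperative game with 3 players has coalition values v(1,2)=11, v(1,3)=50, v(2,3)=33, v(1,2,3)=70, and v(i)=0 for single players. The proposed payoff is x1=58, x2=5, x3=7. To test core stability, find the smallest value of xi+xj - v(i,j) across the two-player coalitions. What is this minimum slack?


Step 1: Slack for coalition (1,2): x1+x2 - v12 = 63 - 11 = 52
Step 2: Slack for coalition (1,3): x1+x3 - v13 = 65 - 50 = 15
Step 3: Slack for coalition (2,3): x2+x3 - v23 = 12 - 33 = -21
Step 4: Minimum slack = min(52, 15, -21) = -21, attained by (2,3); coalition (2,3) can block (slack < 0), so the allocation is not in the core

-21


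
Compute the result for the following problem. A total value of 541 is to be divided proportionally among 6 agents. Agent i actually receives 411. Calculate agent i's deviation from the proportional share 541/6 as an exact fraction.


Step 1: Proportional share = 541/6
Step 2: Agent's actual allocation = 411
Step 3: Excess = 411 - 541/6 = 1925/6

1925/6


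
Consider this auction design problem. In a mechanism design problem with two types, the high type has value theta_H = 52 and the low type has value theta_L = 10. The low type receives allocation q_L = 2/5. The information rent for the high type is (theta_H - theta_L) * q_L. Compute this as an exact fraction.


Step 1: theta_H - theta_L = 52 - 10 = 42
Step 2: Information rent = (theta_H - theta_L) * q_L
Step 3: = 42 * 2/5
Step 4: = 84/5

84/5


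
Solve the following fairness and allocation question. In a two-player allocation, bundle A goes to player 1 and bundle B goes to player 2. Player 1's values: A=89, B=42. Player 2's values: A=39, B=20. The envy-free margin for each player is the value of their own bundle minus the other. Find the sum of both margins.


Step 1: Player 1's margin = v1(A) - v1(B) = 89 - 42 = 47
Step 2: Player 2's margin = v2(B) - v2(A) = 20 - 39 = -19
Step 3: Total margin = 47 + -19 = 28

28


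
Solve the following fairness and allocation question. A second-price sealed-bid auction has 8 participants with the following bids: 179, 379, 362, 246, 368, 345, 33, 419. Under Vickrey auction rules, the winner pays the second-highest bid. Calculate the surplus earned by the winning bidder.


Step 1: Sort bids in descending order: 419, 379, 368, 362, 345, 246, 179, 33
Step 2: The winning bid is the highest: 419
Step 3: The payment equals the second-highest bid: 379
Step 4: Surplus = winner's bid - payment = 419 - 379 = 40

40


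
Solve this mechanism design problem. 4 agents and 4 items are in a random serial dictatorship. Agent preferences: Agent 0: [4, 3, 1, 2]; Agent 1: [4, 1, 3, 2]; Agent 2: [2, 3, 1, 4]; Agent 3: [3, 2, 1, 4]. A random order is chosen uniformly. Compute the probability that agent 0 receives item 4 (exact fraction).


Step 1: Agent 0 wants item 4
Step 2: There are 24 possible orderings of agents
Step 3: In 12 orderings, agent 0 gets item 4
Step 4: Probability = 12/24 = 1/2

1/2


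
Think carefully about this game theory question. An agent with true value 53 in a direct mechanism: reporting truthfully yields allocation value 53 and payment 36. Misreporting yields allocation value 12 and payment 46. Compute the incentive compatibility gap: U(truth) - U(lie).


Step 1: U(truth) = value - payment = 53 - 36 = 17
Step 2: U(lie) = allocation - payment = 12 - 46 = -34
Step 3: IC gap = 17 - (-34) = 51

51


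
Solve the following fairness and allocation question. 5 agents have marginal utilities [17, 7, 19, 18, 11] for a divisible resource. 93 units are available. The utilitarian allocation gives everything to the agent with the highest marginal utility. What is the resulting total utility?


Step 1: The marginal utilities are [17, 7, 19, 18, 11]
Step 2: The highest marginal utility is 19
Step 3: All 93 units go to that agent
Step 4: Total utility = 19 * 93 = 1767

1767


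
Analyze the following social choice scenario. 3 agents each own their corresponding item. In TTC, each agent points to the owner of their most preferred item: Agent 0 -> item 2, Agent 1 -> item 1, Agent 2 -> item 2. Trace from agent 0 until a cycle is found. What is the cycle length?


Step 1: Trace the pointer graph from agent 0: 0 -> 2 -> 2
Step 2: A cycle is detected when we revisit agent 2
Step 3: The cycle is: 2 -> 2
Step 4: Cycle length = 1

1


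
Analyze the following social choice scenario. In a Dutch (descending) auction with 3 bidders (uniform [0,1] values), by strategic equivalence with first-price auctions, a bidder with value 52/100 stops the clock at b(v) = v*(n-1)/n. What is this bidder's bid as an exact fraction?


Step 1: Dutch auctions are strategically equivalent to first-price auctions
Step 2: The equilibrium bid is b(v) = v*(n-1)/n
Step 3: b = 13/25 * 2/3
Step 4: b = 26/75

26/75


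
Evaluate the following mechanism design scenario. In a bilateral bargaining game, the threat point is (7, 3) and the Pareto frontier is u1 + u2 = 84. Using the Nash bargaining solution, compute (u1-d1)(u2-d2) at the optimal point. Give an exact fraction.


Step 1: The Nash solution splits surplus symmetrically above the disagreement point
Step 2: u1 = (total + d1 - d2)/2 = (84 + 7 - 3)/2 = 44
Step 3: u2 = (total - d1 + d2)/2 = (84 - 7 + 3)/2 = 40
Step 4: Nash product = (44 - 7) * (40 - 3)
Step 5: = 37 * 37 = 1369

1369


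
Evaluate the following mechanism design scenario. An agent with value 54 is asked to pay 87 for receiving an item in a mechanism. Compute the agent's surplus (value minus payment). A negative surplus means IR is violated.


Step 1: Surplus = value - payment = 54 - 87 = -33
Step 2: IR is violated (surplus < 0)

-33


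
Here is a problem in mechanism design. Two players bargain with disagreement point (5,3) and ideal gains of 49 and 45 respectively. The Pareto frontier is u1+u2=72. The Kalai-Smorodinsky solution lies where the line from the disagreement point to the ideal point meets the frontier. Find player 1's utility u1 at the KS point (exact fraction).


Step 1: At the KS point, (u1-d1)/r1 = (u2-d2)/r2 = t and u1+u2 = 72
Step 2: u1 = d1 + r1*t and u2 = d2 + r2*t, so (d1 + r1*t) + (d2 + r2*t) = 72
Step 3: t = (72 - 5 - 3)/(49 + 45) = 64/94 = 32/47
Step 4: u1 = d1 + r1*t = 5 + 49 * 32/47 = 1803/47
Step 5: (Check: u2 = d2 + r2*t = 1581/47; u1+u2 = 1803/47 + 1581/47 = 72, on the frontier.)

1803/47


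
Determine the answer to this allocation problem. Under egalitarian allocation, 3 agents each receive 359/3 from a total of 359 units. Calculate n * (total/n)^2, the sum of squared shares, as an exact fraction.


Step 1: Each agent's share = 359/3
Step 2: Square of each share = (359/3)^2 = 128881/9
Step 3: Sum of squares = 3 * 128881/9 = 128881/3

128881/3


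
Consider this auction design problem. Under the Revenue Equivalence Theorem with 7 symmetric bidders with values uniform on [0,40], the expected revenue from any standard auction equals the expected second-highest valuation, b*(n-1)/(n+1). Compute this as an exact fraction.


Step 1: By Revenue Equivalence, expected revenue = b*(n-1)/(n+1)
Step 2: Substituting n = 7, b = 40
Step 3: Revenue = 40*(7-1)/(7+1) = 40*6/8
Step 4: Revenue = 240/8 = 30

30


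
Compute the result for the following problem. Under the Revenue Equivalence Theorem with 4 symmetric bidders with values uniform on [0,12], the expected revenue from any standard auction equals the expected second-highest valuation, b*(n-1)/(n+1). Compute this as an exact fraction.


Step 1: By Revenue Equivalence, expected revenue = b*(n-1)/(n+1)
Step 2: Substituting n = 4, b = 12
Step 3: Revenue = 12*(4-1)/(4+1) = 12*3/5
Step 4: Revenue = 36/5

36/5


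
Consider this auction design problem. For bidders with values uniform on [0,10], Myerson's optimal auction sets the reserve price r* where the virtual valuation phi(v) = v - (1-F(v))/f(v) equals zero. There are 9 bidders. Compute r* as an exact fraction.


Step 1: For U[0,10], F(v) = v/10 and f(v) = 1/10
Step 2: phi(v) = v - (1 - v/10)/(1/10) = v - (10 - v) = 2v - 10
Step 3: Set phi(r*) = 0: 2r* - 10 = 0
Step 4: r* = 10/2 = 5 (the number of bidders n = 9 does not enter)

5


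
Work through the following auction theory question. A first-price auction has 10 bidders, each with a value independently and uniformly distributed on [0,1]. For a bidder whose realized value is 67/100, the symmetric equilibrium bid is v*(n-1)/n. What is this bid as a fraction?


Step 1: The symmetric BNE bidding function is b(v) = v * (n-1) / n
Step 2: Substitute v = 67/100 and n = 10
Step 3: b = 67/100 * 9/10
Step 4: b = 603/1000

603/1000


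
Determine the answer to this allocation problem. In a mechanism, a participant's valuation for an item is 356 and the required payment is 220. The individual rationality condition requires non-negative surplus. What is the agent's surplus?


Step 1: Surplus = value - payment = 356 - 220 = 136
Step 2: IR is satisfied (surplus >= 0)

136


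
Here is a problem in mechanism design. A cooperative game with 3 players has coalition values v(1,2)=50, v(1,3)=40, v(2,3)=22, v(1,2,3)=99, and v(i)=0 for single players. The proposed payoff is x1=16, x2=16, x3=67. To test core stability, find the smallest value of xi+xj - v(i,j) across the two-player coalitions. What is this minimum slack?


Step 1: Slack for coalition (1,2): x1+x2 - v12 = 32 - 50 = -18
Step 2: Slack for coalition (1,3): x1+x3 - v13 = 83 - 40 = 43
Step 3: Slack for coalition (2,3): x2+x3 - v23 = 83 - 22 = 61
Step 4: Minimum slack = min(-18, 43, 61) = -18, attained by (1,2); coalition (1,2) can block (slack < 0), so the allocation is not in the core

-18


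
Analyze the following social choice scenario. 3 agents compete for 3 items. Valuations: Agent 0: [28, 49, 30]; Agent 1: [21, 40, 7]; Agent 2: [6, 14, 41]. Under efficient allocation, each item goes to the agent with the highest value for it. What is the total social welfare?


Step 1: For each item, find the maximum value among all agents.
Step 2: Item 0 -> Agent 0 (value 28)
Step 3: Item 1 -> Agent 0 (value 49)
Step 4: Item 2 -> Agent 2 (value 41)
Step 5: Total welfare = 28 + 49 + 41 = 118

118


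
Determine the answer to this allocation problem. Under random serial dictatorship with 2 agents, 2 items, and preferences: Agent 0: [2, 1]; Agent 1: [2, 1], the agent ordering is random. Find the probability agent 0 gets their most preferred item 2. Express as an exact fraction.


Step 1: Agent 0 wants item 2
Step 2: There are 2 possible orderings of agents
Step 3: In 1 orderings, agent 0 gets item 2
Step 4: Probability = 1/2

1/2


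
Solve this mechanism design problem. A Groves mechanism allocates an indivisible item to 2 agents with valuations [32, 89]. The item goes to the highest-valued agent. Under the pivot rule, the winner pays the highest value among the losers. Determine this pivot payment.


Step 1: The efficient winner is agent 1 with value 89
Step 2: Other agents' values: [32]
Step 3: Pivot payment = max(others) = 32
Step 4: The winner pays 32

32


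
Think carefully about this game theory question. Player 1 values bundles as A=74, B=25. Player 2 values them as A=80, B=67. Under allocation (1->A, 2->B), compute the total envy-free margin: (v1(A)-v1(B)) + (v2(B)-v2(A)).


Step 1: Player 1's margin = v1(A) - v1(B) = 74 - 25 = 49
Step 2: Player 2's margin = v2(B) - v2(A) = 67 - 80 = -13
Step 3: Total margin = 49 + -13 = 36

36


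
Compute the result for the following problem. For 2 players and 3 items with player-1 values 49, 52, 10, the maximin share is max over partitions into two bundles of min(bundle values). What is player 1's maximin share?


Step 1: Item values = 49, 52, 10
Step 2: Enumerate all 2-bundle partitions and take the smaller bundle:
  Partition 1: {49} vs {52,10} -> bundles 49, 62; min = 49
  Partition 2: {52} vs {49,10} -> bundles 52, 59; min = 52
  Partition 3: {10} vs {49,52} -> bundles 10, 101; min = 10
Step 3: MMS = max(49, 52, 10) = 52

52


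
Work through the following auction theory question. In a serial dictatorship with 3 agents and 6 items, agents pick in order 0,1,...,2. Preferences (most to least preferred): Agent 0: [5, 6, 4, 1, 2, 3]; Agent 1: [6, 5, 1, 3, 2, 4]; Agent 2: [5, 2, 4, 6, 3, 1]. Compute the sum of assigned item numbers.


Step 1: Agent 0 picks item 5
Step 2: Agent 1 picks item 6
Step 3: Agent 2 picks item 2
Step 4: Sum = 5 + 6 + 2 = 13

13


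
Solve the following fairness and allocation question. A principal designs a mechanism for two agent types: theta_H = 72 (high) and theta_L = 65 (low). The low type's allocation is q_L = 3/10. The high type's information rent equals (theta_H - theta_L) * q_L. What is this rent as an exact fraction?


Step 1: theta_H - theta_L = 72 - 65 = 7
Step 2: Information rent = (theta_H - theta_L) * q_L
Step 3: = 7 * 3/10
Step 4: = 21/10

21/10


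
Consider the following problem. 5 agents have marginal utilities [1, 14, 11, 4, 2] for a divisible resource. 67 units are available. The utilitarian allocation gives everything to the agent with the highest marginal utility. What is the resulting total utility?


Step 1: The marginal utilities are [1, 14, 11, 4, 2]
Step 2: The highest marginal utility is 14
Step 3: All 67 units go to that agent
Step 4: Total utility = 14 * 67 = 938

938


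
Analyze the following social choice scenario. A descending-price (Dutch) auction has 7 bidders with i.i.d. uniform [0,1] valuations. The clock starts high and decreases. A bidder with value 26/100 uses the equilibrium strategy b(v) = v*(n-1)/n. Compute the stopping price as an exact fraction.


Step 1: Dutch auctions are strategically equivalent to first-price auctions
Step 2: The equilibrium bid is b(v) = v*(n-1)/n
Step 3: b = 13/50 * 6/7
Step 4: b = 39/175

39/175


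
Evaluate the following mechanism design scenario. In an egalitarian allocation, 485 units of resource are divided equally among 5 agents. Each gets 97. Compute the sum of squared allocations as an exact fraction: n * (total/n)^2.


Step 1: Each agent's share = 485/5 = 97
Step 2: Square of each share = (97)^2 = 9409
Step 3: Sum of squares = 5 * 9409 = 47045

47045


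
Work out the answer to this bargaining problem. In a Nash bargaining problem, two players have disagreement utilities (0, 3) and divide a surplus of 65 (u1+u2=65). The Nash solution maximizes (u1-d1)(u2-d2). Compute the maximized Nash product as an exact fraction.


Step 1: The Nash solution splits surplus symmetrically above the disagreement point
Step 2: u1 = (total + d1 - d2)/2 = (65 + 0 - 3)/2 = 31
Step 3: u2 = (total - d1 + d2)/2 = (65 - 0 + 3)/2 = 34
Step 4: Nash product = (31 - 0) * (34 - 3)
Step 5: = 31 * 31 = 961

961


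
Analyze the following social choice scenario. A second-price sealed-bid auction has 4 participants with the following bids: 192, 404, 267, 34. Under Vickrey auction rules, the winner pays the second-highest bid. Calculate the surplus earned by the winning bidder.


Step 1: Sort bids in descending order: 404, 267, 192, 34
Step 2: The winning bid is the highest: 404
Step 3: The payment equals the second-highest bid: 267
Step 4: Surplus = winner's bid - payment = 404 - 267 = 137

137


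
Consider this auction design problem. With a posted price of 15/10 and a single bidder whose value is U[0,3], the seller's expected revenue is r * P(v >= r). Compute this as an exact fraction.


Step 1: Posted price r = 3/2, value support [0,3]
Step 2: P(v >= r) = (3 - 3/2)/3 = 1/2
Step 3: Expected revenue = r * P(v >= r) = 3/2 * 1/2
Step 4: Revenue = 3/4

3/4


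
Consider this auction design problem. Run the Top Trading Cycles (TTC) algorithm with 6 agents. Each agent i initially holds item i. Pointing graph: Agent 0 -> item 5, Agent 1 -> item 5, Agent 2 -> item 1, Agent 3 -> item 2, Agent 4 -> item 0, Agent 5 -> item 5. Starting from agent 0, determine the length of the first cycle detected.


Step 1: Trace the pointer graph from agent 0: 0 -> 5 -> 5
Step 2: A cycle is detected when we revisit agent 5
Step 3: The cycle is: 5 -> 5
Step 4: Cycle length = 1

1


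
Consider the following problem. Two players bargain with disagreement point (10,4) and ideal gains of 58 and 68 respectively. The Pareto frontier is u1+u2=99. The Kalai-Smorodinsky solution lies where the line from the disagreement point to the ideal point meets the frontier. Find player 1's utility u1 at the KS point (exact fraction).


Step 1: At the KS point, (u1-d1)/r1 = (u2-d2)/r2 = t and u1+u2 = 99
Step 2: u1 = d1 + r1*t and u2 = d2 + r2*t, so (d1 + r1*t) + (d2 + r2*t) = 99
Step 3: t = (99 - 10 - 4)/(58 + 68) = 85/126
Step 4: u1 = d1 + r1*t = 10 + 58 * 85/126 = 3095/63
Step 5: (Check: u2 = d2 + r2*t = 3142/63; u1+u2 = 3095/63 + 3142/63 = 99, on the frontier.)

3095/63


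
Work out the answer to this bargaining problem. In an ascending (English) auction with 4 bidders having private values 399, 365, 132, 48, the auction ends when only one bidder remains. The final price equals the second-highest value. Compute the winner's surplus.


Step 1: Identify the highest value: 399
Step 2: Identify the second-highest value: 365
Step 3: The final price = second-highest value = 365
Step 4: Surplus = 399 - 365 = 34

34


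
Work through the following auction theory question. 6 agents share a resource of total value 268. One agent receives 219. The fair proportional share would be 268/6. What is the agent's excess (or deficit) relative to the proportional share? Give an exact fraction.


Step 1: Proportional share = 268/6 = 134/3
Step 2: Agent's actual allocation = 219
Step 3: Excess = 219 - 134/3 = 523/3

523/3


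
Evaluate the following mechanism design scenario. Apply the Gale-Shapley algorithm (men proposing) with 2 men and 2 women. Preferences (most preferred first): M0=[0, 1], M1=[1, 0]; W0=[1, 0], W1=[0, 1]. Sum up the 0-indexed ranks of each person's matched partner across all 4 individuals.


Step 1: Run Gale-Shapley (men propose, women hold best offer):
  M0 proposes to W0; she accepts
  M1 proposes to W1; she accepts
Step 2: Final matching: W0-M0, W1-M1
Step 3: 0-indexed ranks (man's rank of his match, then woman's): 0 + 1 + 0 + 1
Step 4: Total rank sum = 2

2


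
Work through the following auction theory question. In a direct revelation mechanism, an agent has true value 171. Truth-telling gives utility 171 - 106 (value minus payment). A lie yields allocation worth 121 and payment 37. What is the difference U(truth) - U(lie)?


Step 1: U(truth) = value - payment = 171 - 106 = 65
Step 2: U(lie) = allocation - payment = 121 - 37 = 84
Step 3: IC gap = 65 - 84 = -19

-19


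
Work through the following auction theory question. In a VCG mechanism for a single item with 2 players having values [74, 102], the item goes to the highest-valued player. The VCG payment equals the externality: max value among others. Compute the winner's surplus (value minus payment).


Step 1: The winner is the agent with the highest value: agent 1 with value 102
Step 2: Values of other agents: [74]
Step 3: VCG payment = max of others' values = 74
Step 4: Surplus = 102 - 74 = 28

28


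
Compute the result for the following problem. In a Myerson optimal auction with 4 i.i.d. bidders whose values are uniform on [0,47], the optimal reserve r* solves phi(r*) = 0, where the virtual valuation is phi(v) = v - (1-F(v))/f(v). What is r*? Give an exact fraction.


Step 1: For U[0,47], F(v) = v/47 and f(v) = 1/47
Step 2: phi(v) = v - (1 - v/47)/(1/47) = v - (47 - v) = 2v - 47
Step 3: Set phi(r*) = 0: 2r* - 47 = 0
Step 4: r* = 47/2 (the number of bidders n = 4 does not enter)

47/2


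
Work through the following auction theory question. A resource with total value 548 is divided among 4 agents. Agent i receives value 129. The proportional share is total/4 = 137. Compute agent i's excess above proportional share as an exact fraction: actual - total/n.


Step 1: Proportional share = 548/4 = 137
Step 2: Agent's actual allocation = 129
Step 3: Excess = 129 - 137 = -8

-8


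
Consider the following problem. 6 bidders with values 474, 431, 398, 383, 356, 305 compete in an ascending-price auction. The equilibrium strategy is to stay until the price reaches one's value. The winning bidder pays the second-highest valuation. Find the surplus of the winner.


Step 1: Identify the highest value: 474
Step 2: Identify the second-highest value: 431
Step 3: The final price = second-highest value = 431
Step 4: Surplus = 474 - 431 = 43

43


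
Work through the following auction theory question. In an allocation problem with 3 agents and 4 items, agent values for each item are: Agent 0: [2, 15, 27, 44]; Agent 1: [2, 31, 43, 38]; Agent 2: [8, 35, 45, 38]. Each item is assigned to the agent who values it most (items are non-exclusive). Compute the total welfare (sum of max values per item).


Step 1: For each item, find the maximum value among all agents.
Step 2: Item 0 -> Agent 2 (value 8)
Step 3: Item 1 -> Agent 2 (value 35)
Step 4: Item 2 -> Agent 2 (value 45)
Step 5: Item 3 -> Agent 0 (value 44)
Step 6: Total welfare = 8 + 35 + 45 + 44 = 132

132


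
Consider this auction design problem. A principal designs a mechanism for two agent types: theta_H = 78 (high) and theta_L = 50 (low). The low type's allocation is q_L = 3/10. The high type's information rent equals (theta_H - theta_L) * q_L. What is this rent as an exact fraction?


Step 1: theta_H - theta_L = 78 - 50 = 28
Step 2: Information rent = (theta_H - theta_L) * q_L
Step 3: = 28 * 3/10
Step 4: = 42/5

42/5


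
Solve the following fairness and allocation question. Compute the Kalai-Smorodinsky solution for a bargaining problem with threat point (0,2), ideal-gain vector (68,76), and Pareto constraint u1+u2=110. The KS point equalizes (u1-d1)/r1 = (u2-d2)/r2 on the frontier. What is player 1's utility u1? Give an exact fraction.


Step 1: At the KS point, (u1-d1)/r1 = (u2-d2)/r2 = t and u1+u2 = 110
Step 2: u1 = d1 + r1*t and u2 = d2 + r2*t, so (d1 + r1*t) + (d2 + r2*t) = 110
Step 3: t = (110 - 0 - 2)/(68 + 76) = 108/144 = 3/4
Step 4: u1 = d1 + r1*t = 0 + 68 * 3/4 = 51
Step 5: (Check: u2 = d2 + r2*t = 59; u1+u2 = 51 + 59 = 110, on the frontier.)

51


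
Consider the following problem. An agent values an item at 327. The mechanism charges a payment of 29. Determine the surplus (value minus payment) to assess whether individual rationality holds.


Step 1: Surplus = value - payment = 327 - 29 = 298
Step 2: IR is satisfied (surplus >= 0)

298


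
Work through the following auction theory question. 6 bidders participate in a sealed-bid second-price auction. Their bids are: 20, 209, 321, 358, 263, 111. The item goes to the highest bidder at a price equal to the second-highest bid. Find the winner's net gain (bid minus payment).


Step 1: Sort bids in descending order: 358, 321, 263, 209, 111, 20
Step 2: The winning bid is the highest: 358
Step 3: The payment equals the second-highest bid: 321
Step 4: Surplus = winner's bid - payment = 358 - 321 = 37

37


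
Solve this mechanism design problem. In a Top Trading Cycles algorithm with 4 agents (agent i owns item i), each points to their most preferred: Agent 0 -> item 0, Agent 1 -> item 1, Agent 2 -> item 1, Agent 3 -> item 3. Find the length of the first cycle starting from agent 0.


Step 1: Trace the pointer graph from agent 0: 0 -> 0
Step 2: A cycle is detected when we revisit agent 0
Step 3: The cycle is: 0 -> 0
Step 4: Cycle length = 1

1


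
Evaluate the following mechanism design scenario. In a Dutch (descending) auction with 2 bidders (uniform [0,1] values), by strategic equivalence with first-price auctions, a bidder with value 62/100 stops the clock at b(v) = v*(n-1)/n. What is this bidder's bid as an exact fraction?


Step 1: Dutch auctions are strategically equivalent to first-price auctions
Step 2: The equilibrium bid is b(v) = v*(n-1)/n
Step 3: b = 31/50 * 1/2
Step 4: b = 31/100

31/100


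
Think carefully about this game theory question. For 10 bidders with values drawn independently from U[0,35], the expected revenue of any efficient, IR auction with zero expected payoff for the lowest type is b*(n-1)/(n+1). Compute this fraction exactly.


Step 1: By Revenue Equivalence, expected revenue = b*(n-1)/(n+1)
Step 2: Substituting n = 10, b = 35
Step 3: Revenue = 35*(10-1)/(10+1) = 35*9/11
Step 4: Revenue = 315/11

315/11


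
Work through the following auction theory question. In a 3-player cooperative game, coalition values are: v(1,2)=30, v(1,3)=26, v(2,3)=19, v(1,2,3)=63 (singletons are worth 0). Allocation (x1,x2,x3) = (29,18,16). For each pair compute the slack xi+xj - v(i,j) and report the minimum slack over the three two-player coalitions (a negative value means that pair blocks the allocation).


Step 1: Slack for coalition (1,2): x1+x2 - v12 = 47 - 30 = 17
Step 2: Slack for coalition (1,3): x1+x3 - v13 = 45 - 26 = 19
Step 3: Slack for coalition (2,3): x2+x3 - v23 = 34 - 19 = 15
Step 4: Minimum slack = min(17, 19, 15) = 15, attained by (2,3); no pair can gain by deviating, so the allocation is in the core

15


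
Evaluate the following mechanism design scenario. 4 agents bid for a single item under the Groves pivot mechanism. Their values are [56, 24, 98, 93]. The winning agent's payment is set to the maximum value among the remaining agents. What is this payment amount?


Step 1: The efficient winner is agent 2 with value 98
Step 2: Other agents' values: [56, 24, 93]
Step 3: Pivot payment = max(others) = 93
Step 4: The winner pays 93

93


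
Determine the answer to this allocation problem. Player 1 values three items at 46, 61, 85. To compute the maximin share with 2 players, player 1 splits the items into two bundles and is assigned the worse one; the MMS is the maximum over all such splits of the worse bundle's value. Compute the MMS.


Step 1: Item values = 46, 61, 85
Step 2: Enumerate all 2-bundle partitions and take the smaller bundle:
  Partition 1: {46} vs {61,85} -> bundles 46, 146; min = 46
  Partition 2: {61} vs {46,85} -> bundles 61, 131; min = 61
  Partition 3: {85} vs {46,61} -> bundles 85, 107; min = 85
Step 3: MMS = max(46, 61, 85) = 85

85


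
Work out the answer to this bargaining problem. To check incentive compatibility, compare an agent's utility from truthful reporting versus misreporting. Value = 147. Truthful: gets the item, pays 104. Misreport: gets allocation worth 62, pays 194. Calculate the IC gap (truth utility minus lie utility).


Step 1: U(truth) = value - payment = 147 - 104 = 43
Step 2: U(lie) = allocation - payment = 62 - 194 = -132
Step 3: IC gap = 43 - (-132) = 175

175


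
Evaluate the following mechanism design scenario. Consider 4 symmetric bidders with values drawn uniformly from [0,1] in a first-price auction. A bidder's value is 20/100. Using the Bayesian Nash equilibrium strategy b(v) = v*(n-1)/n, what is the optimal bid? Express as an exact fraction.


Step 1: The symmetric BNE bidding function is b(v) = v * (n-1) / n
Step 2: Substitute v = 1/5 and n = 4
Step 3: b = 1/5 * 3/4
Step 4: b = 3/20

3/20


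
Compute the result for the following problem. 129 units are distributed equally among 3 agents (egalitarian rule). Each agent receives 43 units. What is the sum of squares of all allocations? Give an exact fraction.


Step 1: Each agent's share = 129/3 = 43
Step 2: Square of each share = (43)^2 = 1849
Step 3: Sum of squares = 3 * 1849 = 5547

5547


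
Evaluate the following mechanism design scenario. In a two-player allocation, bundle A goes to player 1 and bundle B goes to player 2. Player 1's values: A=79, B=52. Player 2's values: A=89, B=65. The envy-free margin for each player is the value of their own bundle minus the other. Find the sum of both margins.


Step 1: Player 1's margin = v1(A) - v1(B) = 79 - 52 = 27
Step 2: Player 2's margin = v2(B) - v2(A) = 65 - 89 = -24
Step 3: Total margin = 27 + -24 = 3

3


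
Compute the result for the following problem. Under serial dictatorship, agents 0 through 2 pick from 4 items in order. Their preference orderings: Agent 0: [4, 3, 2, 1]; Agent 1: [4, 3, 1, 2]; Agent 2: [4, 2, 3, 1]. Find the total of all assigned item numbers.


Step 1: Agent 0 picks item 4
Step 2: Agent 1 picks item 3
Step 3: Agent 2 picks item 2
Step 4: Sum = 4 + 3 + 2 = 9

9


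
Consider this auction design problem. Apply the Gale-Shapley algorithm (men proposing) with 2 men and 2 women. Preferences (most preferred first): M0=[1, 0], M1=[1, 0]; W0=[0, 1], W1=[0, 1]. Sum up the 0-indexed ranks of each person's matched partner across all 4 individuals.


Step 1: Run Gale-Shapley (men propose, women hold best offer):
  M0 proposes to W1; she accepts
  M1 proposes to W1; rejected
  M1 proposes to W0; she accepts
Step 2: Final matching: W0-M1, W1-M0
Step 3: 0-indexed ranks (man's rank of his match, then woman's): 1 + 1 + 0 + 0
Step 4: Total rank sum = 2

2


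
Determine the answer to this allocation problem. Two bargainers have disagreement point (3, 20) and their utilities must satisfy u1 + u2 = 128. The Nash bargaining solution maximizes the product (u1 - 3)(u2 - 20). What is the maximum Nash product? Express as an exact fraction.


Step 1: The Nash solution splits surplus symmetrically above the disagreement point
Step 2: u1 = (total + d1 - d2)/2 = (128 + 3 - 20)/2 = 111/2
Step 3: u2 = (total - d1 + d2)/2 = (128 - 3 + 20)/2 = 145/2
Step 4: Nash product = (111/2 - 3) * (145/2 - 20)
Step 5: = 105/2 * 105/2 = 11025/4

11025/4


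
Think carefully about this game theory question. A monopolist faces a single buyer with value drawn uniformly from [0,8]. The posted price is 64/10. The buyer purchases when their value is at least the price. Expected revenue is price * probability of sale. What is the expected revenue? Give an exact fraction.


Step 1: Posted price r = 32/5, value support [0,8]
Step 2: P(v >= r) = (8 - 32/5)/8 = 1/5
Step 3: Expected revenue = r * P(v >= r) = 32/5 * 1/5
Step 4: Revenue = 32/25

32/25


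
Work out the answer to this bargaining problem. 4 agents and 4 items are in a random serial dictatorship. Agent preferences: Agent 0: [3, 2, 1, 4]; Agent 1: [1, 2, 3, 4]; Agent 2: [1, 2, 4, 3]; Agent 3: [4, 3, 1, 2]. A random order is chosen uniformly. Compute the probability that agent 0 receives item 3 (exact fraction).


Step 1: Agent 0 wants item 3
Step 2: There are 24 possible orderings of agents
Step 3: In 24 orderings, agent 0 gets item 3
Step 4: Probability = 24/24 = 1

1


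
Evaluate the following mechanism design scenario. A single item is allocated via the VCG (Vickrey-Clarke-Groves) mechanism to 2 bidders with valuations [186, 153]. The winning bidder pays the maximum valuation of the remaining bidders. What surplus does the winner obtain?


Step 1: The winner is the agent with the highest value: agent 0 with value 186
Step 2: Values of other agents: [153]
Step 3: VCG payment = max of others' values = 153
Step 4: Surplus = 186 - 153 = 33

33


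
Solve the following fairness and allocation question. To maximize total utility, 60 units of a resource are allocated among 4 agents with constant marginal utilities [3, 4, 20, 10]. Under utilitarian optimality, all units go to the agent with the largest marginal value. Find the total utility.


Step 1: The marginal utilities are [3, 4, 20, 10]
Step 2: The highest marginal utility is 20
Step 3: All 60 units go to that agent
Step 4: Total utility = 20 * 60 = 1200

1200


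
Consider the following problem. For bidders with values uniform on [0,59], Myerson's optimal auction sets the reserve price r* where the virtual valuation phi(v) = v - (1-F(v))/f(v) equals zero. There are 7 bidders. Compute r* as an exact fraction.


Step 1: For U[0,59], F(v) = v/59 and f(v) = 1/59
Step 2: phi(v) = v - (1 - v/59)/(1/59) = v - (59 - v) = 2v - 59
Step 3: Set phi(r*) = 0: 2r* - 59 = 0
Step 4: r* = 59/2 (the number of bidders n = 7 does not enter)

59/2


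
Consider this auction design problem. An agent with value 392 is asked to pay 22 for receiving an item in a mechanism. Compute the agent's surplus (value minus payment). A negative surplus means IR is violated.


Step 1: Surplus = value - payment = 392 - 22 = 370
Step 2: IR is satisfied (surplus >= 0)

370


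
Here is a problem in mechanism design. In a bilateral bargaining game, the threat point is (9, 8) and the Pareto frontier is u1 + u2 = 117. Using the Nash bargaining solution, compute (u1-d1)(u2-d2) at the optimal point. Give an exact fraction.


Step 1: The Nash solution splits surplus symmetrically above the disagreement point
Step 2: u1 = (total + d1 - d2)/2 = (117 + 9 - 8)/2 = 59
Step 3: u2 = (total - d1 + d2)/2 = (117 - 9 + 8)/2 = 58
Step 4: Nash product = (59 - 9) * (58 - 8)
Step 5: = 50 * 50 = 2500

2500


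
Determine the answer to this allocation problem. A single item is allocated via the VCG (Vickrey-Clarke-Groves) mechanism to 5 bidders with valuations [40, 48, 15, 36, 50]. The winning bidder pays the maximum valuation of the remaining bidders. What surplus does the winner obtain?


Step 1: The winner is the agent with the highest value: agent 4 with value 50
Step 2: Values of other agents: [40, 48, 15, 36]
Step 3: VCG payment = max of others' values = 48
Step 4: Surplus = 50 - 48 = 2

2


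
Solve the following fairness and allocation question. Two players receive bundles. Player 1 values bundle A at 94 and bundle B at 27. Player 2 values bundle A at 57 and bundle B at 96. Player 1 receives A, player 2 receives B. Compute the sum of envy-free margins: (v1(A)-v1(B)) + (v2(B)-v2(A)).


Step 1: Player 1's margin = v1(A) - v1(B) = 94 - 27 = 67
Step 2: Player 2's margin = v2(B) - v2(A) = 96 - 57 = 39
Step 3: Total margin = 67 + 39 = 106

106


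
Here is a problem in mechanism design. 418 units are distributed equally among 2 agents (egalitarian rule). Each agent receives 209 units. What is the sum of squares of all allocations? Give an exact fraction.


Step 1: Each agent's share = 418/2 = 209
Step 2: Square of each share = (209)^2 = 43681
Step 3: Sum of squares = 2 * 43681 = 87362

87362


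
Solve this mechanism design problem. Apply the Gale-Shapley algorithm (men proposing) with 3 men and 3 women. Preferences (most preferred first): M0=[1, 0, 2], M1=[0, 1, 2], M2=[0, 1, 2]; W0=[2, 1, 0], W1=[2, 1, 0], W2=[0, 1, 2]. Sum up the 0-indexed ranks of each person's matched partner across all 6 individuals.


Step 1: Run Gale-Shapley (men propose, women hold best offer):
  M0 proposes to W1; she accepts
  M1 proposes to W0; she accepts
  M2 proposes to W0; she switches from M1
  M1 proposes to W1; she switches from M0
  M0 proposes to W0; rejected
  M0 proposes to W2; she accepts
Step 2: Final matching: W0-M2, W1-M1, W2-M0
Step 3: 0-indexed ranks (man's rank of his match, then woman's): 0 + 0 + 1 + 1 + 2 + 0
Step 4: Total rank sum = 4

4


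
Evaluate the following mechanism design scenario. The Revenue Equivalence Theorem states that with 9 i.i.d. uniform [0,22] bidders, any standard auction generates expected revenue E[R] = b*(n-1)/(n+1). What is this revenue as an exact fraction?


Step 1: By Revenue Equivalence, expected revenue = b*(n-1)/(n+1)
Step 2: Substituting n = 9, b = 22
Step 3: Revenue = 22*(9-1)/(9+1) = 22*8/10
Step 4: Revenue = 176/10 = 88/5

88/5
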